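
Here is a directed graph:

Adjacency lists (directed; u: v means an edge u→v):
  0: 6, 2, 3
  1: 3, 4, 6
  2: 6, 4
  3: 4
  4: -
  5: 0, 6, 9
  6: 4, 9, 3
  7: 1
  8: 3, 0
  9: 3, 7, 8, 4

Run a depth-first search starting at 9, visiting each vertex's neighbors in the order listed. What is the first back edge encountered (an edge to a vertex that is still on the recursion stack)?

DFS from 9 (visiting each vertex's neighbors in the order listed); mark gray on enter, black on exit:
9 gray
  3 gray
    4 gray
    4 black
  3 black
  7 gray
    1 gray
      1→3: 3 black — skip
      1→4: 4 black — skip
      6 gray
        6→4: 4 black — skip
        6→9: 9 is gray → back edge
First back edge: 6 → 9.

6->9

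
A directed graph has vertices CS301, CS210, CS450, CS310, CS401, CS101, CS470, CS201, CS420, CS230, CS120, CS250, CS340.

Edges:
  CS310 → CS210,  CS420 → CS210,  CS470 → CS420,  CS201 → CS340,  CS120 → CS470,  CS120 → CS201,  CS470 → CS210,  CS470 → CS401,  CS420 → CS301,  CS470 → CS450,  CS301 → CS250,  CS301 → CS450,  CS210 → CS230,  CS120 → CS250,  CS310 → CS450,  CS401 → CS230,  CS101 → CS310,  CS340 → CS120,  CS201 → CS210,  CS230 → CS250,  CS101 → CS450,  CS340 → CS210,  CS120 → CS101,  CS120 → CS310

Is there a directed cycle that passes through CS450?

No

CS450 lies on a cycle iff there is a path from CS450 back to itself.
Exploring from CS450, it never reaches itself; equivalently, its strongly connected component is a singleton.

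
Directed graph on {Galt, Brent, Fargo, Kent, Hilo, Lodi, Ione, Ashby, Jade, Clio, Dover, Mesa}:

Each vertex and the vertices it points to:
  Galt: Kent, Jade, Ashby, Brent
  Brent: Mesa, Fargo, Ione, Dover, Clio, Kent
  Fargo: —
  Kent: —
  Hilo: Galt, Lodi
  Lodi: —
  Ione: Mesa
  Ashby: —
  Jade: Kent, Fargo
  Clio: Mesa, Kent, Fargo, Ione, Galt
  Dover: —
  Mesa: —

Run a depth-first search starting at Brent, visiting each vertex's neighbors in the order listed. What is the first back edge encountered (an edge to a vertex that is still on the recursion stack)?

Galt->Brent

DFS from Brent (visiting each vertex's neighbors in the order listed); mark gray on enter, black on exit:
Brent gray
  Mesa gray
  Mesa black
  Fargo gray
  Fargo black
  Ione gray
    Ione→Mesa: Mesa black — skip
  Ione black
  Dover gray
  Dover black
  Clio gray
    Clio→Mesa: Mesa black — skip
    Kent gray
    Kent black
    Clio→Fargo: Fargo black — skip
    Clio→Ione: Ione black — skip
    Galt gray
      Galt→Kent: Kent black — skip
      Jade gray
        Jade→Kent: Kent black — skip
        Jade→Fargo: Fargo black — skip
      Jade black
      Ashby gray
      Ashby black
      Galt→Brent: Brent is gray → back edge
First back edge: Galt → Brent.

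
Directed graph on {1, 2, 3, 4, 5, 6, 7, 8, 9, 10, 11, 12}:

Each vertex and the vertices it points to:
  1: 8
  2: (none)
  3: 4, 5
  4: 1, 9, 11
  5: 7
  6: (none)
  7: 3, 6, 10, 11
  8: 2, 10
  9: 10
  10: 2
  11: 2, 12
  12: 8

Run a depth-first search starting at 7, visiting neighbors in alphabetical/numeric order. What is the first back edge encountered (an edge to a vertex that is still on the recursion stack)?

5->7

DFS from 7 (visiting neighbors in alphabetical/numeric order); mark gray on enter, black on exit:
7 gray
  3 gray
    4 gray
      1 gray
        8 gray
          2 gray
          2 black
          10 gray
            10→2: 2 black — skip
          10 black
        8 black
      1 black
      9 gray
        9→10: 10 black — skip
      9 black
      11 gray
        11→2: 2 black — skip
        12 gray
          12→8: 8 black — skip
        12 black
      11 black
    4 black
    5 gray
      5→7: 7 is gray → back edge
First back edge: 5 → 7.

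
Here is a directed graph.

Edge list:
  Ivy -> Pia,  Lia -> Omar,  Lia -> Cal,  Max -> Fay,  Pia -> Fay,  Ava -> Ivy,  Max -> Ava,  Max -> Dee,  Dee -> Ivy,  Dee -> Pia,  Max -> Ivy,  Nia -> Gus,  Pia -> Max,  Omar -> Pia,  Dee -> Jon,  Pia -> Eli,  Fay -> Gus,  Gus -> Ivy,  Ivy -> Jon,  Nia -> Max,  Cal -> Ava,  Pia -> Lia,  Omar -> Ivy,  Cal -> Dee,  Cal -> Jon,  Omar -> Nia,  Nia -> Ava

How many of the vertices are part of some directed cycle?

11

A vertex is on a directed cycle iff it belongs to a strongly connected component of size ≥ 2 (or has a self-loop).
The vertices on cycles are {Ava, Cal, Dee, Fay, Gus, Ivy, Lia, Max, Nia, Pia, Omar} — 11 in total.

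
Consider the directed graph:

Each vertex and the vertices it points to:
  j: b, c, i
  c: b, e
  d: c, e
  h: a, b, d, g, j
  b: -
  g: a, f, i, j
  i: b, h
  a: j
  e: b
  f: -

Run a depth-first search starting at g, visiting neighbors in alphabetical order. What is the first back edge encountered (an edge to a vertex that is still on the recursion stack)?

h→a

DFS from g (visiting neighbors in alphabetical order); mark gray on enter, black on exit:
g gray
  a gray
    j gray
      b gray
      b black
      c gray
        c→b: b black — skip
        e gray
          e→b: b black — skip
        e black
      c black
      i gray
        i→b: b black — skip
        h gray
          h→a: a is gray → back edge
First back edge: h → a.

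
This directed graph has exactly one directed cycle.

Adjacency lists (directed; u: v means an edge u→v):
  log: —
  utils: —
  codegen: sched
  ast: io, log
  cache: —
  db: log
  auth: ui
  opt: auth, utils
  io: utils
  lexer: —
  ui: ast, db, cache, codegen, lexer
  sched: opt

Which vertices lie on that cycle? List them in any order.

DFS with gray/black marking from ui:
ui gray
  ast gray
    io gray
      utils gray
      utils black
    io black
    log gray
    log black
  ast black
  db gray
    db→log: log black — skip
  db black
  cache gray
  cache black
  codegen gray
    sched gray
      opt gray
        auth gray
          auth→ui: ui is gray → back edge
Back edge closes the cycle ui → codegen → sched → opt → auth → ui; its vertices are {ui, opt, auth, sched, codegen}.

ui, opt, auth, sched, codegen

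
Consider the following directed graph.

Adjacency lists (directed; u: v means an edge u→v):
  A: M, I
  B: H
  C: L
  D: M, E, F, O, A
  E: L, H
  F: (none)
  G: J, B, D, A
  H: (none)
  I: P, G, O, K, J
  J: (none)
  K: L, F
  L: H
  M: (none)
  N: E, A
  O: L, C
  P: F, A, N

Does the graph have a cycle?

Yes

DFS with white/gray/black marking, starting from C:
C gray
  L gray
    H gray
    H black
  L black
C black
A gray
  M gray
  M black
  I gray
    P gray
      F gray
      F black
      P→A: A is gray → back edge
Back edge found, so a cycle exists: A → I → P → A.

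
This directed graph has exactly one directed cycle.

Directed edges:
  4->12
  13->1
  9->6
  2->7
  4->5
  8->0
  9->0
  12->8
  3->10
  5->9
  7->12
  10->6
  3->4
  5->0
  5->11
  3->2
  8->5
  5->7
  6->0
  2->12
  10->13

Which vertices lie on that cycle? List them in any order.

5, 7, 8, 12

DFS with gray/black marking from 5:
5 gray
  7 gray
    12 gray
      8 gray
        0 gray
        0 black
        8→5: 5 is gray → back edge
Back edge closes the cycle 5 → 7 → 12 → 8 → 5; its vertices are {5, 7, 8, 12}.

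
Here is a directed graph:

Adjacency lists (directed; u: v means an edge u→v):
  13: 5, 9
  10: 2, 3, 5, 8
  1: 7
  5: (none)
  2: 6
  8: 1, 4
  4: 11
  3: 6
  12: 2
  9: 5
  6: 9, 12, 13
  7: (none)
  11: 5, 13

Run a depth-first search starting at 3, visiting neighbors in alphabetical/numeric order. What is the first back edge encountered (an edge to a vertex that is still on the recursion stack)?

2->6

DFS from 3 (visiting neighbors in alphabetical/numeric order); mark gray on enter, black on exit:
3 gray
  6 gray
    9 gray
      5 gray
      5 black
    9 black
    12 gray
      2 gray
        2→6: 6 is gray → back edge
First back edge: 2 → 6.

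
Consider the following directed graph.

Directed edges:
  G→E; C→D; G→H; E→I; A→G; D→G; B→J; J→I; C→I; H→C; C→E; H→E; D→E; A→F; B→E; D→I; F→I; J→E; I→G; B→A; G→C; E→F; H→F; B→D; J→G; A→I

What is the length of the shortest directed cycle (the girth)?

3

For each vertex v, BFS finds the shortest path from v back to v.
The shortest such closed walk is D → G → C → D, length 3.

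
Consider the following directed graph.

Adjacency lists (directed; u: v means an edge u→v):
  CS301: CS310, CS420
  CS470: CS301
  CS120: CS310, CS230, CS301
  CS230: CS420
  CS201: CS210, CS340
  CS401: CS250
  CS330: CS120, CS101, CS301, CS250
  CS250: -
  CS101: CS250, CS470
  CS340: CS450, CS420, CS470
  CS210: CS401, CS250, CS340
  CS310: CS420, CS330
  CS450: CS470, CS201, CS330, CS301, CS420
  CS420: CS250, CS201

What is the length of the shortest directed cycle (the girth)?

3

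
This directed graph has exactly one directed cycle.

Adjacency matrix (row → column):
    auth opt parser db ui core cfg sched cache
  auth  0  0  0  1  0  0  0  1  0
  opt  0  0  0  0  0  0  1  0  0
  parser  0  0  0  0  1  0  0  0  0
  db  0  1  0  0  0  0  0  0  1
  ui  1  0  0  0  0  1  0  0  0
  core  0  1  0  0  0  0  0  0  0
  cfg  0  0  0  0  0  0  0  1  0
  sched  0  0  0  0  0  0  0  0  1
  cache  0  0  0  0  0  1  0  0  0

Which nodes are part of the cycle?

cfg, opt, core, cache, sched

DFS with gray/black marking from core:
core gray
  opt gray
    cfg gray
      sched gray
        cache gray
          cache→core: core is gray → back edge
Back edge closes the cycle core → opt → cfg → sched → cache → core; its vertices are {cfg, opt, core, cache, sched}.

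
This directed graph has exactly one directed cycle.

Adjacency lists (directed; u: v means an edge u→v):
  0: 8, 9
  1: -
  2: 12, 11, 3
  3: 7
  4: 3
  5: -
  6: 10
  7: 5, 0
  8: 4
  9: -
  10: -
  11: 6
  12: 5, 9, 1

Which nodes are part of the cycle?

DFS with gray/black marking from 3:
3 gray
  7 gray
    5 gray
    5 black
    0 gray
      8 gray
        4 gray
          4→3: 3 is gray → back edge
Back edge closes the cycle 3 → 7 → 0 → 8 → 4 → 3; its vertices are {0, 3, 4, 7, 8}.

0, 3, 4, 7, 8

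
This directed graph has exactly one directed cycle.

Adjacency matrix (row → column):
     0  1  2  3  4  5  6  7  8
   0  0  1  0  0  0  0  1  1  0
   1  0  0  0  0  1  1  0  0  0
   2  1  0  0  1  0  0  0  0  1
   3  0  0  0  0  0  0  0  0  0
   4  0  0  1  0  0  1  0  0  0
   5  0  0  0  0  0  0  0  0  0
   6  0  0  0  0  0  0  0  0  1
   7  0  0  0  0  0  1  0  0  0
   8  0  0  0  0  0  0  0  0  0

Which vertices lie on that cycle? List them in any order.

0, 1, 2, 4

DFS with gray/black marking from 0:
0 gray
  7 gray
    5 gray
    5 black
  7 black
  6 gray
    8 gray
    8 black
  6 black
  1 gray
    1→5: 5 black — skip
    4 gray
      2 gray
        2→0: 0 is gray → back edge
Back edge closes the cycle 0 → 1 → 4 → 2 → 0; its vertices are {0, 1, 2, 4}.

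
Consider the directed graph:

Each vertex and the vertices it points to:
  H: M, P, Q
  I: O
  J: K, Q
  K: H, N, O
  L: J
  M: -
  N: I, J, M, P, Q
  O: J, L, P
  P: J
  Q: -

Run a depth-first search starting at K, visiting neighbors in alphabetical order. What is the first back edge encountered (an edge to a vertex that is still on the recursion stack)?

DFS from K (visiting neighbors in alphabetical order); mark gray on enter, black on exit:
K gray
  H gray
    M gray
    M black
    P gray
      J gray
        J→K: K is gray → back edge
First back edge: J → K.

J→K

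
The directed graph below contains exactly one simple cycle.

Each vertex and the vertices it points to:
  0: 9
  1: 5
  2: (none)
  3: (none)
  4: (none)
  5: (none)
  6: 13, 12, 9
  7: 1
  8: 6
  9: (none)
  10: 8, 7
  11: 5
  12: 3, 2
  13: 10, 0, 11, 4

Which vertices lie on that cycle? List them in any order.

6, 8, 10, 13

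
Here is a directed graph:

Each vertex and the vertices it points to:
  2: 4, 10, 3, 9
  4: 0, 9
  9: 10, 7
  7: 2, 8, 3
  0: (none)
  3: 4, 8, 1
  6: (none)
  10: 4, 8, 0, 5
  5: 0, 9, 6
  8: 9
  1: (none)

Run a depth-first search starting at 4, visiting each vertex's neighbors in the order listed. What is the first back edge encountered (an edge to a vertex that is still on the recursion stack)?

DFS from 4 (visiting each vertex's neighbors in the order listed); mark gray on enter, black on exit:
4 gray
  0 gray
  0 black
  9 gray
    10 gray
      10→4: 4 is gray → back edge
First back edge: 10 → 4.

10→4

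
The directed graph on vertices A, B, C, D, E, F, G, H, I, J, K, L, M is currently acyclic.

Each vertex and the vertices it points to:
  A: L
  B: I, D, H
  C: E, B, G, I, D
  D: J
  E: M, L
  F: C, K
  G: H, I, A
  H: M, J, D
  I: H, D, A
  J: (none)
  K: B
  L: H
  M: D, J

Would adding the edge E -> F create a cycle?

Yes

Adding E→F creates a cycle iff F can already reach E.
Path from F: F → C → E.
So F → … → E → F is a cycle.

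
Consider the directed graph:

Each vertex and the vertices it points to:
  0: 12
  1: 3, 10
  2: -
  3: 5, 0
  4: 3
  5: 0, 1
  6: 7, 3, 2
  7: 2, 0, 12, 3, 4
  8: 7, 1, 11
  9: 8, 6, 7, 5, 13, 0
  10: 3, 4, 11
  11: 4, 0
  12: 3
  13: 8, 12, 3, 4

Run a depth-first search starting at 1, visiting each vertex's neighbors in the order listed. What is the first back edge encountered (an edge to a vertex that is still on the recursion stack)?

DFS from 1 (visiting each vertex's neighbors in the order listed); mark gray on enter, black on exit:
1 gray
  3 gray
    5 gray
      0 gray
        12 gray
          12→3: 3 is gray → back edge
First back edge: 12 → 3.

12→3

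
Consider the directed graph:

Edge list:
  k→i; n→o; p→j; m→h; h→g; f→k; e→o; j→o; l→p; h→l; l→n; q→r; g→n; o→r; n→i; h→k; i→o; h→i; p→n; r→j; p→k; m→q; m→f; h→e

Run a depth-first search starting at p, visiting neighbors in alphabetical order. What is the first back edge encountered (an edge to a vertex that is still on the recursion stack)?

r→j

DFS from p (visiting neighbors in alphabetical order); mark gray on enter, black on exit:
p gray
  j gray
    o gray
      r gray
        r→j: j is gray → back edge
First back edge: r → j.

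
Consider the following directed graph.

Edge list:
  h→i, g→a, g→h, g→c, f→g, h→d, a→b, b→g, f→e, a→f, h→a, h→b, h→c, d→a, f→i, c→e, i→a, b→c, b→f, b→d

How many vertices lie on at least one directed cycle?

7

A vertex is on a directed cycle iff it belongs to a strongly connected component of size ≥ 2 (or has a self-loop).
The vertices on cycles are {a, b, d, f, g, h, i} — 7 in total.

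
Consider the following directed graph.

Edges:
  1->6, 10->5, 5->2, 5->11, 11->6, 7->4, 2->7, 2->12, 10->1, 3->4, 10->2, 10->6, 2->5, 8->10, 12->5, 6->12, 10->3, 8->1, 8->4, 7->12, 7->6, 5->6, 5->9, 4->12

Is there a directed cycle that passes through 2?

2 is on a cycle iff 2 can reach itself via ≥1 edge.
2 → 5 → 2 — yes.

Yes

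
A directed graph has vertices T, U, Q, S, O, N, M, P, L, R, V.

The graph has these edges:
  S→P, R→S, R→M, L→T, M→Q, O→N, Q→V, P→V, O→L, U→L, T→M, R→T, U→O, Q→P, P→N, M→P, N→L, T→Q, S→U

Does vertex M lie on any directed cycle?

Yes

M is on a cycle iff M can reach itself via ≥1 edge.
M → P → N → L → T → M — yes.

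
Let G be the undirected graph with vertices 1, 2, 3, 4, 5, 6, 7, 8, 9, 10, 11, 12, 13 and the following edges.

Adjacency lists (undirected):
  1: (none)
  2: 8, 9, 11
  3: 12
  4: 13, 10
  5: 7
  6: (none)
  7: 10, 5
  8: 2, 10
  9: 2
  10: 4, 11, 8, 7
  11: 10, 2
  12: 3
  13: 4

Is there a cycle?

Yes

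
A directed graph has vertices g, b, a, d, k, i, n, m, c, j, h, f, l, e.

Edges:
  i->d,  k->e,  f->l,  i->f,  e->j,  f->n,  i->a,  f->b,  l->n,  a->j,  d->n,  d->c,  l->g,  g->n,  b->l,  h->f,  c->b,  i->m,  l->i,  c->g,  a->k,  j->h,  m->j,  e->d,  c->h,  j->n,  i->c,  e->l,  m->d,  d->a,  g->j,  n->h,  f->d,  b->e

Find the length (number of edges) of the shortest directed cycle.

3

For each vertex v, BFS finds the shortest path from v back to v.
The shortest such closed walk is i → f → l → i, length 3.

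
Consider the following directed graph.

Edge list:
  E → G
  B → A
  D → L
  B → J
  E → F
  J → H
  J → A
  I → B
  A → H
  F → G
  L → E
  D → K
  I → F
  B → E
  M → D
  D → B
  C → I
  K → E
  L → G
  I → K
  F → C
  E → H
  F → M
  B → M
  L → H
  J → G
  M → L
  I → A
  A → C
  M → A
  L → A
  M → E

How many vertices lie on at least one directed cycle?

11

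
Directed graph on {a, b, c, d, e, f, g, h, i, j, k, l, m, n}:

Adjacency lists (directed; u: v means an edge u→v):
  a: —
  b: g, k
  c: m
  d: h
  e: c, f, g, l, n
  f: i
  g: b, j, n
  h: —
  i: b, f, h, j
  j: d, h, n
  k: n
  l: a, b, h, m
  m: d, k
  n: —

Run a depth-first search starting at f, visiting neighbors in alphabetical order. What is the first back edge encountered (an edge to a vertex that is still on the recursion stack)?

g->b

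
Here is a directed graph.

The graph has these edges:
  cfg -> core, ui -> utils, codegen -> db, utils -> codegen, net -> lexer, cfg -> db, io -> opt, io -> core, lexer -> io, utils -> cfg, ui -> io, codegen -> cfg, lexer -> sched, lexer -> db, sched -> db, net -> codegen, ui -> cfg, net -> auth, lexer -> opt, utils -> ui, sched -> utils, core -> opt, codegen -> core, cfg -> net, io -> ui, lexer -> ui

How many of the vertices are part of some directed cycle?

8

A vertex is on a directed cycle iff it belongs to a strongly connected component of size ≥ 2 (or has a self-loop).
The vertices on cycles are {io, ui, cfg, net, lexer, sched, utils, codegen} — 8 in total.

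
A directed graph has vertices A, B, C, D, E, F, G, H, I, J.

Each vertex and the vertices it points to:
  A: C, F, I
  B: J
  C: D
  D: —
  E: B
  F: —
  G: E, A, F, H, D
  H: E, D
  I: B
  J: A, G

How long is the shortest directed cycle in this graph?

4

For each vertex v, BFS finds the shortest path from v back to v.
The shortest such closed walk is J → G → E → B → J, length 4.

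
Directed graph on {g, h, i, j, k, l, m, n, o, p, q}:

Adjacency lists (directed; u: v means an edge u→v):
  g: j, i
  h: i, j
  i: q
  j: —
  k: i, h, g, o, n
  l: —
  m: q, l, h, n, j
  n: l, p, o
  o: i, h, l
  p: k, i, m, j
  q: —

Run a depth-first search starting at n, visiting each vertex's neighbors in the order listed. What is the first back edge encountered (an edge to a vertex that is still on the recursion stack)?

DFS from n (visiting each vertex's neighbors in the order listed); mark gray on enter, black on exit:
n gray
  l gray
  l black
  p gray
    k gray
      i gray
        q gray
        q black
      i black
      h gray
        h→i: i black — skip
        j gray
        j black
      h black
      g gray
        g→j: j black — skip
        g→i: i black — skip
      g black
      o gray
        o→i: i black — skip
        o→h: h black — skip
        o→l: l black — skip
      o black
      k→n: n is gray → back edge
First back edge: k → n.

k→n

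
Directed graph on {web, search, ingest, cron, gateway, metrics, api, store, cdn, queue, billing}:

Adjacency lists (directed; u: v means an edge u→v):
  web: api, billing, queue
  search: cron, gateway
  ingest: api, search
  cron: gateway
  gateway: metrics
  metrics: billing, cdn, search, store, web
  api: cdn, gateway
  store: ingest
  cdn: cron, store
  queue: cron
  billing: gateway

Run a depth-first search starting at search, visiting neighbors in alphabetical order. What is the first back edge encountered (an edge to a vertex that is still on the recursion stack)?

billing->gateway

DFS from search (visiting neighbors in alphabetical order); mark gray on enter, black on exit:
search gray
  cron gray
    gateway gray
      metrics gray
        billing gray
          billing→gateway: gateway is gray → back edge
First back edge: billing → gateway.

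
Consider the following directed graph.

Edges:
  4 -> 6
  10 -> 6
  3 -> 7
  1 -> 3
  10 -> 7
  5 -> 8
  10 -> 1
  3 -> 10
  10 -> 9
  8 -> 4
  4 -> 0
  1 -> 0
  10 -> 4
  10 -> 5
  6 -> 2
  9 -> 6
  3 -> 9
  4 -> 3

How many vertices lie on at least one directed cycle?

A vertex is on a directed cycle iff it belongs to a strongly connected component of size ≥ 2 (or has a self-loop).
The vertices on cycles are {1, 3, 4, 5, 8, 10} — 6 in total.

6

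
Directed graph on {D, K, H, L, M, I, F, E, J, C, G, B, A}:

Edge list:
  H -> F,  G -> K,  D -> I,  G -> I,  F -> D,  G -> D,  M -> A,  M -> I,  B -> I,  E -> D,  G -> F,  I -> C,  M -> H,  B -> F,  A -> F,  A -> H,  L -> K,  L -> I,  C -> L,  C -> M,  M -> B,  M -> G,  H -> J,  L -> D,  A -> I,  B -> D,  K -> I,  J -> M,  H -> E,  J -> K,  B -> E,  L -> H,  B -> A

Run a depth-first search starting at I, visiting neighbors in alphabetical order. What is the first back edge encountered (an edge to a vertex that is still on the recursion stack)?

DFS from I (visiting neighbors in alphabetical order); mark gray on enter, black on exit:
I gray
  C gray
    L gray
      D gray
        D→I: I is gray → back edge
First back edge: D → I.

D->I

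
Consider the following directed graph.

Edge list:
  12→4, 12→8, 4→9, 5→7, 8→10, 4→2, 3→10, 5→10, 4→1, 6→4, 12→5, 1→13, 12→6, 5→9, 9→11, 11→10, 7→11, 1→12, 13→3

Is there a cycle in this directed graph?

Yes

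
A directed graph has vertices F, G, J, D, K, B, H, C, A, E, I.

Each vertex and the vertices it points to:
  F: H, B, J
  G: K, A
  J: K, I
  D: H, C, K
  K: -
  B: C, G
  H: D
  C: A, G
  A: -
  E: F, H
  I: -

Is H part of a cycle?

H is on a cycle iff H can reach itself via ≥1 edge.
H → D → H — yes.

Yes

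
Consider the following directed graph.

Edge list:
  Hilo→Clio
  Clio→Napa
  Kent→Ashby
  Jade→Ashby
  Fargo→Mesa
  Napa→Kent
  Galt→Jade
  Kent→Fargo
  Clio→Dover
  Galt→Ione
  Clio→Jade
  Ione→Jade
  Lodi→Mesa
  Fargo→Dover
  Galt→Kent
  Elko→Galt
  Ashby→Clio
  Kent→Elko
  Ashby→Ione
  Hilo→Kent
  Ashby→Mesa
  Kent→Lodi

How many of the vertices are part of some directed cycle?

8

A vertex is on a directed cycle iff it belongs to a strongly connected component of size ≥ 2 (or has a self-loop).
The vertices on cycles are {Clio, Elko, Galt, Ione, Jade, Kent, Napa, Ashby} — 8 in total.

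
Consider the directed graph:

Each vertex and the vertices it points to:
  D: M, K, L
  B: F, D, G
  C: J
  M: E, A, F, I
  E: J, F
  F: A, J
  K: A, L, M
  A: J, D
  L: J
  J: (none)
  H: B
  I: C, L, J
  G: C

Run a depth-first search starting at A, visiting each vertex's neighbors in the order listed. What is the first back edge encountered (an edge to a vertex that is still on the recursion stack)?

DFS from A (visiting each vertex's neighbors in the order listed); mark gray on enter, black on exit:
A gray
  J gray
  J black
  D gray
    M gray
      E gray
        E→J: J black — skip
        F gray
          F→A: A is gray → back edge
First back edge: F → A.

F->A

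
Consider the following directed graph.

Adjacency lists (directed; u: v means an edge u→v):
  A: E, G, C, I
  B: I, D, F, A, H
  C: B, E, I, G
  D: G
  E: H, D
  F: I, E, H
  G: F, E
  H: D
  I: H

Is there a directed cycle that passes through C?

C is on a cycle iff C can reach itself via ≥1 edge.
C → B → A → C — yes.

Yes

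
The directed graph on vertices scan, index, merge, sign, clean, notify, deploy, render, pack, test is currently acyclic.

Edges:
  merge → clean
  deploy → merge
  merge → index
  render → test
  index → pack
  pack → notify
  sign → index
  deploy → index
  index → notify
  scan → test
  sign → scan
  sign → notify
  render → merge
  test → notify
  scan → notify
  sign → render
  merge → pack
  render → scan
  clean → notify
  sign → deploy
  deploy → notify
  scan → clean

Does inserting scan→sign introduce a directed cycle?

Adding scan→sign creates a cycle iff sign can already reach scan.
Path from sign: sign → scan.
So sign → … → scan → sign is a cycle.

Yes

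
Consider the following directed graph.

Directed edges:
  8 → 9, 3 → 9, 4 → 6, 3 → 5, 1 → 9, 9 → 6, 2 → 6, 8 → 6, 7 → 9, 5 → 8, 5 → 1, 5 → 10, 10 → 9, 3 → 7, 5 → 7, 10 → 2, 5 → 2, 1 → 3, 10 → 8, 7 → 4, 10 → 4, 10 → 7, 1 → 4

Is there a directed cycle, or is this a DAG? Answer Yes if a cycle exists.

Yes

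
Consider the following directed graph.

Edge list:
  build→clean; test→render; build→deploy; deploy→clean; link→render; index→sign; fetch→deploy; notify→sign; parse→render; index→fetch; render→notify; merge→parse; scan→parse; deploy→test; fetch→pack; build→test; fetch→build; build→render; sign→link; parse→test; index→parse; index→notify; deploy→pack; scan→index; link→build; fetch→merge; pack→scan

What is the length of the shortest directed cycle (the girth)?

4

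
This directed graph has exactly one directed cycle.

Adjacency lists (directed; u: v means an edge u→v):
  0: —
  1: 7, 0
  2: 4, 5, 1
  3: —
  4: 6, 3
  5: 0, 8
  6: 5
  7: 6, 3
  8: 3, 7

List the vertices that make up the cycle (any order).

5, 6, 7, 8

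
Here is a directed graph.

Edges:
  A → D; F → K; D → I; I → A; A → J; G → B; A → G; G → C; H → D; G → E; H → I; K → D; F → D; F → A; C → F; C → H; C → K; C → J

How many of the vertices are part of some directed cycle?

8

A vertex is on a directed cycle iff it belongs to a strongly connected component of size ≥ 2 (or has a self-loop).
The vertices on cycles are {A, C, D, F, G, H, I, K} — 8 in total.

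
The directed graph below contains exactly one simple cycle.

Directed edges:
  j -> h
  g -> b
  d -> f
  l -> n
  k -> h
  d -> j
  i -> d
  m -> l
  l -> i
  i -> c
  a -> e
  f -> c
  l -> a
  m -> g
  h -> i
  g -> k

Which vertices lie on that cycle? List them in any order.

DFS with gray/black marking from i:
i gray
  c gray
  c black
  d gray
    j gray
      h gray
        h→i: i is gray → back edge
Back edge closes the cycle i → d → j → h → i; its vertices are {d, h, i, j}.

d, h, i, j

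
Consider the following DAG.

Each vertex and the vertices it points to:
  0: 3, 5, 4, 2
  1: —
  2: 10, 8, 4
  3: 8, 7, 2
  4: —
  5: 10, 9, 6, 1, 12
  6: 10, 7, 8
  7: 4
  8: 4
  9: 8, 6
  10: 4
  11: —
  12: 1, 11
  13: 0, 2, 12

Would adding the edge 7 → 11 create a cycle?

No

Adding 7→11 creates a cycle iff 11 can already reach 7.
Explore from 11: no path reaches 7. The graph stays acyclic.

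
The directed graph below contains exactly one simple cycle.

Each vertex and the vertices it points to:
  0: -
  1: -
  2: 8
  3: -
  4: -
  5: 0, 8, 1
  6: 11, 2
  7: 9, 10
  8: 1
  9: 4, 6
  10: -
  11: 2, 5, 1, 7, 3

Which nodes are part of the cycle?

6, 7, 9, 11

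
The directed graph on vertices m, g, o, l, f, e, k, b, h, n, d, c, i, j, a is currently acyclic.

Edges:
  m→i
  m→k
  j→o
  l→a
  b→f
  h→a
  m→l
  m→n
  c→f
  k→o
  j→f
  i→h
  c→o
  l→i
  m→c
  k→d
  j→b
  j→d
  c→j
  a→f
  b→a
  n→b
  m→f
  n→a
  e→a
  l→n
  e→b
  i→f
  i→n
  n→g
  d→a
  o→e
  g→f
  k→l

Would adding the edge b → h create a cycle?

No

Adding b→h creates a cycle iff h can already reach b.
Explore from h: no path reaches b. The graph stays acyclic.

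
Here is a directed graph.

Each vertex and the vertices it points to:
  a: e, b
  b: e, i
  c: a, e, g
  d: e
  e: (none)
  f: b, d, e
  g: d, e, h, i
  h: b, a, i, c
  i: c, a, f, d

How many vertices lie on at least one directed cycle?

A vertex is on a directed cycle iff it belongs to a strongly connected component of size ≥ 2 (or has a self-loop).
The vertices on cycles are {a, b, c, f, g, h, i} — 7 in total.

7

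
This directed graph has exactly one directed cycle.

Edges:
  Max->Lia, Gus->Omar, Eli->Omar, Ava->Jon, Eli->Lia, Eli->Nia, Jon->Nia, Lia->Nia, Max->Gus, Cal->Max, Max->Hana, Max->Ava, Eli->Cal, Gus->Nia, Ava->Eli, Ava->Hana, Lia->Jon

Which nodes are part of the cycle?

Ava, Cal, Eli, Max

DFS with gray/black marking from Max:
Max gray
  Gus gray
    Omar gray
    Omar black
    Nia gray
    Nia black
  Gus black
  Ava gray
    Jon gray
      Jon→Nia: Nia black — skip
    Jon black
    Eli gray
      Eli→Nia: Nia black — skip
      Lia gray
        Lia→Nia: Nia black — skip
        Lia→Jon: Jon black — skip
      Lia black
      Eli→Omar: Omar black — skip
      Cal gray
        Cal→Max: Max is gray → back edge
Back edge closes the cycle Max → Ava → Eli → Cal → Max; its vertices are {Ava, Cal, Eli, Max}.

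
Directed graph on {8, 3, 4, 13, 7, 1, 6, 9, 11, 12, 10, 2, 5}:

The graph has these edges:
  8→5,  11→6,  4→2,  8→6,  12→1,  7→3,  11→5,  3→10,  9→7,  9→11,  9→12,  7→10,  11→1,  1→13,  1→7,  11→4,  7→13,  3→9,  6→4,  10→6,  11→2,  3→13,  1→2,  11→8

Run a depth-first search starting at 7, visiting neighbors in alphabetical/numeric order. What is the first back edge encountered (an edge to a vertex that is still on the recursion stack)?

9->7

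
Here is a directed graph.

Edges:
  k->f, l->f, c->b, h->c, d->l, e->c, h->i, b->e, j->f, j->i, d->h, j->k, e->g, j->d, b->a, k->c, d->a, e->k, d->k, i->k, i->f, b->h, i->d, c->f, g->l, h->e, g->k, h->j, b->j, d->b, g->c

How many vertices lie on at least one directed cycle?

9

A vertex is on a directed cycle iff it belongs to a strongly connected component of size ≥ 2 (or has a self-loop).
The vertices on cycles are {b, c, d, e, g, h, i, j, k} — 9 in total.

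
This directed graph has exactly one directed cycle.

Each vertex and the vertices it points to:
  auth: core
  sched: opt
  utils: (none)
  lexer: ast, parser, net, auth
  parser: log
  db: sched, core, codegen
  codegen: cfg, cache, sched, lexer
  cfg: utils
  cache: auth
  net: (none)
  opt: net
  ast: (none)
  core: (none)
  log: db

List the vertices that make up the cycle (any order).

db, log, lexer, parser, codegen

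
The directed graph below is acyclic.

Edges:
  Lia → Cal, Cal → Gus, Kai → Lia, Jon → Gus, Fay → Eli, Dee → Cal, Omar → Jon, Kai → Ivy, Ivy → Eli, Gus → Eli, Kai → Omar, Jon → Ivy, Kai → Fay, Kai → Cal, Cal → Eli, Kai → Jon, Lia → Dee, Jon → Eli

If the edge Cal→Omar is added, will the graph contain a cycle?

No

Adding Cal→Omar creates a cycle iff Omar can already reach Cal.
Explore from Omar: no path reaches Cal. The graph stays acyclic.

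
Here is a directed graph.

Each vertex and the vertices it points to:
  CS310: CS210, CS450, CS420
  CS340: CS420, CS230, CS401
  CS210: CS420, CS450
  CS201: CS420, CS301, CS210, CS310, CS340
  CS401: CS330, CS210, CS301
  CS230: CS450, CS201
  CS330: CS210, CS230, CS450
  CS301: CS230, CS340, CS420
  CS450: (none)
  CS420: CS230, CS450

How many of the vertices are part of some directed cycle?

9

A vertex is on a directed cycle iff it belongs to a strongly connected component of size ≥ 2 (or has a self-loop).
The vertices on cycles are {CS201, CS210, CS230, CS301, CS310, CS330, CS340, CS401, CS420} — 9 in total.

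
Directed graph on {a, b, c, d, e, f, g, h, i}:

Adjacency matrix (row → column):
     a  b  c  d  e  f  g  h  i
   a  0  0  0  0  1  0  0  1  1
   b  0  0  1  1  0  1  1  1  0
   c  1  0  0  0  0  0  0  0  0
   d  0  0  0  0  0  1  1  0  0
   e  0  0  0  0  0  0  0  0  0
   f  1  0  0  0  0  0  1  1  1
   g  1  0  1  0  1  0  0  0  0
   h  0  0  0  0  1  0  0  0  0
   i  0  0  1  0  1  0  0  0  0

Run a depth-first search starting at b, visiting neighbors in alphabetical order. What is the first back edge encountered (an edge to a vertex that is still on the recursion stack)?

DFS from b (visiting neighbors in alphabetical order); mark gray on enter, black on exit:
b gray
  c gray
    a gray
      e gray
      e black
      h gray
        h→e: e black — skip
      h black
      i gray
        i→c: c is gray → back edge
First back edge: i → c.

i->c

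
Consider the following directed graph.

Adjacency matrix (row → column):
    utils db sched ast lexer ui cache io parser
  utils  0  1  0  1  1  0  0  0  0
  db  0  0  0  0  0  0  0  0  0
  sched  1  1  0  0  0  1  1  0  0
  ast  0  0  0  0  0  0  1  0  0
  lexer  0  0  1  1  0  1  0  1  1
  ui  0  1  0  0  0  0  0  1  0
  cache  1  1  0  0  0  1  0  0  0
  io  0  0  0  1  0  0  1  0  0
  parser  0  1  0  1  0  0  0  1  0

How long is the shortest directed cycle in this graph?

For each vertex v, BFS finds the shortest path from v back to v.
The shortest such closed walk is lexer → sched → utils → lexer, length 3.

3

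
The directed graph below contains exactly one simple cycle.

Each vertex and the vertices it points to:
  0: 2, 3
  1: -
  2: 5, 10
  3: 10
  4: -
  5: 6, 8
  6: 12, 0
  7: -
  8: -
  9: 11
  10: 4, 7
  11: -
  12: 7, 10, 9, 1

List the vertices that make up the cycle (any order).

DFS with gray/black marking from 5:
5 gray
  6 gray
    12 gray
      7 gray
      7 black
      10 gray
        4 gray
        4 black
        10→7: 7 black — skip
      10 black
      9 gray
        11 gray
        11 black
      9 black
      1 gray
      1 black
    12 black
    0 gray
      2 gray
        2→5: 5 is gray → back edge
Back edge closes the cycle 5 → 6 → 0 → 2 → 5; its vertices are {0, 2, 5, 6}.

0, 2, 5, 6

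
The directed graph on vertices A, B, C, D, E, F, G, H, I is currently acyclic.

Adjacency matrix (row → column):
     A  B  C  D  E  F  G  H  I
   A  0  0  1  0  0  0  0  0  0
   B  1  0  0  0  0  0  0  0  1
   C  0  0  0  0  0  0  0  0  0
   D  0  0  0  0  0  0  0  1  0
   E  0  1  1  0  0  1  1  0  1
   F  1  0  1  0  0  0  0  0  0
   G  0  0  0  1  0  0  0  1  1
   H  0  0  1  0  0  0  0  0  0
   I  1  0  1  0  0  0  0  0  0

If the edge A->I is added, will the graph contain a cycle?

Yes

Adding A→I creates a cycle iff I can already reach A.
Path from I: I → A.
So I → … → A → I is a cycle.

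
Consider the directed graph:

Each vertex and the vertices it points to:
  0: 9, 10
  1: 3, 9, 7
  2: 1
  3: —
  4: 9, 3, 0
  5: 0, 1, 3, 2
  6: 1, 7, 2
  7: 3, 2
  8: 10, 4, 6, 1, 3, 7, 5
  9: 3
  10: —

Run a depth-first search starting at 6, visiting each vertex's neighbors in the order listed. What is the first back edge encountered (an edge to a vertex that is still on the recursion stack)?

2→1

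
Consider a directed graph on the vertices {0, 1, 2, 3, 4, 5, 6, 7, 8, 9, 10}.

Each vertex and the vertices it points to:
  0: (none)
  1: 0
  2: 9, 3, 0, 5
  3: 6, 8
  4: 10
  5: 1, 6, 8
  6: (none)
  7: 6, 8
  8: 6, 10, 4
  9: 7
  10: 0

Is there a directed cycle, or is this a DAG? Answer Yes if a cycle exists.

No

DFS with white/gray/black marking, starting from 6:
6 gray
6 black
0 gray
0 black
1 gray
  1→0: 0 black — skip
1 black
2 gray
  9 gray
    7 gray
      7→6: 6 black — skip
      8 gray
        8→6: 6 black — skip
        10 gray
          10→0: 0 black — skip
        10 black
        4 gray
          4→10: 10 black — skip
        4 black
      8 black
    7 black
  9 black
  3 gray
    3→6: 6 black — skip
    3→8: 8 black — skip
  3 black
  2→0: 0 black — skip
  5 gray
    5→1: 1 black — skip
    5→6: 6 black — skip
    5→8: 8 black — skip
  5 black
2 black
Every edge goes to a white or black vertex — no back edge, so the graph is acyclic.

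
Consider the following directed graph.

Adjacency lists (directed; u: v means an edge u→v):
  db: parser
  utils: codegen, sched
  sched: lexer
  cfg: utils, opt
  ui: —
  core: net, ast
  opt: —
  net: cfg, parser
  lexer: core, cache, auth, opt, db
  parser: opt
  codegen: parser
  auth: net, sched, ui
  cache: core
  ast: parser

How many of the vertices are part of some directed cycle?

8

A vertex is on a directed cycle iff it belongs to a strongly connected component of size ≥ 2 (or has a self-loop).
The vertices on cycles are {cfg, net, auth, core, cache, lexer, sched, utils} — 8 in total.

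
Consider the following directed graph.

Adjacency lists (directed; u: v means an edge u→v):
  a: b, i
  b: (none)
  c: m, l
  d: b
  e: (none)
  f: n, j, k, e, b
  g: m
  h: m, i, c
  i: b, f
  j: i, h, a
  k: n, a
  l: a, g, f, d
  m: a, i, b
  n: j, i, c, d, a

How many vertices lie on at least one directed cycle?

A vertex is on a directed cycle iff it belongs to a strongly connected component of size ≥ 2 (or has a self-loop).
The vertices on cycles are {a, c, f, g, h, i, j, k, l, m, n} — 11 in total.

11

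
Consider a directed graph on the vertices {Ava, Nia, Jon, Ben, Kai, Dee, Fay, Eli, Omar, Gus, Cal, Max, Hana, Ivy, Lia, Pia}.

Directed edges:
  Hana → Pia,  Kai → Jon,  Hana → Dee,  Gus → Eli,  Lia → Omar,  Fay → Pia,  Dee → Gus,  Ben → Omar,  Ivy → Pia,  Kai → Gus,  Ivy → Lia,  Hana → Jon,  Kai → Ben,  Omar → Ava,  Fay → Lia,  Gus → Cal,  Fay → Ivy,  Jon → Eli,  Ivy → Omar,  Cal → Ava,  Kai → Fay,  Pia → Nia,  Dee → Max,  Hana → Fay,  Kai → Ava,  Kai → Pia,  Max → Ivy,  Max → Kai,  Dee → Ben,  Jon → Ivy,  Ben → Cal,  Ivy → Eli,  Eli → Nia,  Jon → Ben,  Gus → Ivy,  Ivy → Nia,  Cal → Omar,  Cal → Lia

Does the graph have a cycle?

No

DFS with white/gray/black marking, starting from Ben:
Ben gray
  Cal gray
    Ava gray
    Ava black
    Lia gray
      Omar gray
        Omar→Ava: Ava black — skip
      Omar black
    Lia black
    Cal→Omar: Omar black — skip
  Cal black
  Ben→Omar: Omar black — skip
Ben black
Nia gray
Nia black
Jon gray
  Ivy gray
    Ivy→Omar: Omar black — skip
    Eli gray
      Eli→Nia: Nia black — skip
    Eli black
    Ivy→Nia: Nia black — skip
    Ivy→Lia: Lia black — skip
    Pia gray
      Pia→Nia: Nia black — skip
    Pia black
  Ivy black
  Jon→Eli: Eli black — skip
  Jon→Ben: Ben black — skip
Jon black
Kai gray
  Gus gray
    Gus→Ivy: Ivy black — skip
    Gus→Eli: Eli black — skip
    Gus→Cal: Cal black — skip
  Gus black
  Kai→Jon: Jon black — skip
  Fay gray
    Fay→Lia: Lia black — skip
    Fay→Pia: Pia black — skip
    Fay→Ivy: Ivy black — skip
  Fay black
  Kai→Ava: Ava black — skip
  Kai→Ben: Ben black — skip
  Kai→Pia: Pia black — skip
Kai black
Dee gray
  Max gray
    Max→Ivy: Ivy black — skip
    Max→Kai: Kai black — skip
  Max black
  Dee→Gus: Gus black — skip
  Dee→Ben: Ben black — skip
Dee black
Hana gray
  Hana→Dee: Dee black — skip
  Hana→Pia: Pia black — skip
  Hana→Fay: Fay black — skip
  Hana→Jon: Jon black — skip
Hana black
Every edge goes to a white or black vertex — no back edge, so the graph is acyclic.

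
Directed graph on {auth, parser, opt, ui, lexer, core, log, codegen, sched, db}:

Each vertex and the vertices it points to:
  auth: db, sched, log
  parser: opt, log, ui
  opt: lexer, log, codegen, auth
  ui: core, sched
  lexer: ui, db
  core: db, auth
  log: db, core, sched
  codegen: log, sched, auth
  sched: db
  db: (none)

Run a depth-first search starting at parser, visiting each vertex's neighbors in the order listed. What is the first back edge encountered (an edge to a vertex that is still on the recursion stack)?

log→core

DFS from parser (visiting each vertex's neighbors in the order listed); mark gray on enter, black on exit:
parser gray
  opt gray
    lexer gray
      ui gray
        core gray
          db gray
          db black
          auth gray
            auth→db: db black — skip
            sched gray
              sched→db: db black — skip
            sched black
            log gray
              log→db: db black — skip
              log→core: core is gray → back edge
First back edge: log → core.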